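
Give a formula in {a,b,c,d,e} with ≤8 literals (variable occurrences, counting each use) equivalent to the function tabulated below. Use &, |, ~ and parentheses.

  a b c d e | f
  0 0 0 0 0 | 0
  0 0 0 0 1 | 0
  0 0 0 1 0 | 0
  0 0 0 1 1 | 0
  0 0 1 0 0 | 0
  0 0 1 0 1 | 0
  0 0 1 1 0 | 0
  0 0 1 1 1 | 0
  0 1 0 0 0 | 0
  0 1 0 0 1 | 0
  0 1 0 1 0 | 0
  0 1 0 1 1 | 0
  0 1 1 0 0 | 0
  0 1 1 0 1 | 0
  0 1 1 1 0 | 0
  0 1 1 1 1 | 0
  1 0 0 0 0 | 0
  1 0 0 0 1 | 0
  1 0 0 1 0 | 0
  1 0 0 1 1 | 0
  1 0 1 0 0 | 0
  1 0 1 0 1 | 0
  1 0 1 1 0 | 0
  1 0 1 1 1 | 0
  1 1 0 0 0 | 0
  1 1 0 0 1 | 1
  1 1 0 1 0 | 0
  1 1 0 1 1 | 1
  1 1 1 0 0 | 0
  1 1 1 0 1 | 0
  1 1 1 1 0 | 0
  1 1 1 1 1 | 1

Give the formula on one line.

  ~c = 11110000111100001111000011110000
  (~c | d) = 11110011111100111111001111110011
  ((~c | d) & e) = 01010001010100010101000101010001
  (((~c | d) & e) & a) = 00000000000000000101000101010001
  ((((~c | d) & e) & a) & b) = 00000000000000000000000001010001

((((~c | d) & e) & a) & b)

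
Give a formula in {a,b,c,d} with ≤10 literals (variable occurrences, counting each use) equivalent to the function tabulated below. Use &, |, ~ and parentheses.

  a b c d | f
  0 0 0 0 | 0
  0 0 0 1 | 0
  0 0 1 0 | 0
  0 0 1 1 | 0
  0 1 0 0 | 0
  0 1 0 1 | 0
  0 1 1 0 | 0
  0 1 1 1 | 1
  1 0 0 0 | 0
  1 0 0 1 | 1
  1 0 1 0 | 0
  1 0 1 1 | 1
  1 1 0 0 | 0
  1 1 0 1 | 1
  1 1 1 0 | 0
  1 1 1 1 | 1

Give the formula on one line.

((a | b) & ((d & c) | (d & (a | ~b))))

  (a | b) = 0000111111111111
  (d & c) = 0001000100010001
  ~b = 1111000011110000
  (a | ~b) = 1111000011111111
  (d & (a | ~b)) = 0101000001010101
  ((d & c) | (d & (a | ~b))) = 0101000101010101
  ((a | b) & ((d & c) | (d & (a | ~b)))) = 0000000101010101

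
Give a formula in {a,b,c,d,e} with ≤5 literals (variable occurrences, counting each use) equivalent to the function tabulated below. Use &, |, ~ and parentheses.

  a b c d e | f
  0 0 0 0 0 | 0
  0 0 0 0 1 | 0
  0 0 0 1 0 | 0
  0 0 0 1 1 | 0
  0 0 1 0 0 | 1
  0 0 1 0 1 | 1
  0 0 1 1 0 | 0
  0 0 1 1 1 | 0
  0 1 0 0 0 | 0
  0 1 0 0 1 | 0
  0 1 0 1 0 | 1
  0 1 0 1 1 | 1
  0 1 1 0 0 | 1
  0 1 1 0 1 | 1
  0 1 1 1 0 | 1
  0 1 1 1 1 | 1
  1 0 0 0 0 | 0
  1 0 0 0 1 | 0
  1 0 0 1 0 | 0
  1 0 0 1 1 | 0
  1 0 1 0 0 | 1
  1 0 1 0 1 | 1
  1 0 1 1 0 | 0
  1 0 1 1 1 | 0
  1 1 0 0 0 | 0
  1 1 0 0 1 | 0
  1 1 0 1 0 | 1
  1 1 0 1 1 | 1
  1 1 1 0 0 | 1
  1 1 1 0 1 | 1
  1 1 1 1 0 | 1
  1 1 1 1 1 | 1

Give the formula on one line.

  ~d = 11001100110011001100110011001100
  (~d | b) = 11001100111111111100110011111111
  (c | d) = 00111111001111110011111100111111
  ((~d | b) & (c | d)) = 00001100001111110000110000111111

((~d | b) & (c | d))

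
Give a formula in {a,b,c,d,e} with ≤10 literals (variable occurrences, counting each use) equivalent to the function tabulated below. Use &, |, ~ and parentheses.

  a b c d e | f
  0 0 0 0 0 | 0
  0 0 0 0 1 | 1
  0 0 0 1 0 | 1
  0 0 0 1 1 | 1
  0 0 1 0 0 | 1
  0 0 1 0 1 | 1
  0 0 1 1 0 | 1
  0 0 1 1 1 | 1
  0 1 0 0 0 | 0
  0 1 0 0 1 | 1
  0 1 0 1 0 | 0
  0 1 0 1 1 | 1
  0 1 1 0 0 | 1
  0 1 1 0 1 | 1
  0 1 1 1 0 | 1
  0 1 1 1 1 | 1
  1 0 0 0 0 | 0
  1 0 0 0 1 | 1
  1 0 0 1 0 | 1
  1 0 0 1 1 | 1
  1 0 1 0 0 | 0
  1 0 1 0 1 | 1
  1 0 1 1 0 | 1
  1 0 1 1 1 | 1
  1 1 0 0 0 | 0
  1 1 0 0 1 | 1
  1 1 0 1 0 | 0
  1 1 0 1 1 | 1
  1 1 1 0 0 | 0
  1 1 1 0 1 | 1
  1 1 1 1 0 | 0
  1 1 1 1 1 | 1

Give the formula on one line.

  ~c = 11110000111100001111000011110000
  (~c & e) = 01010000010100000101000001010000
  ((~c & e) & b) = 00000000010100000000000001010000
  ~b = 11111111000000001111111100000000
  (((~c & e) & b) | ~b) = 11111111010100001111111101010000
  ((((~c & e) & b) | ~b) & d) = 00110011000100000011001100010000
  ~a = 11111111111111110000000000000000
  (~a & c) = 00001111000011110000000000000000
  ((~a & c) | e) = 01011111010111110101010101010101
  (((((~c & e) & b) | ~b) & d) | ((~a & c) | e)) = 01111111010111110111011101010101

(((((~c & e) & b) | ~b) & d) | ((~a & c) | e))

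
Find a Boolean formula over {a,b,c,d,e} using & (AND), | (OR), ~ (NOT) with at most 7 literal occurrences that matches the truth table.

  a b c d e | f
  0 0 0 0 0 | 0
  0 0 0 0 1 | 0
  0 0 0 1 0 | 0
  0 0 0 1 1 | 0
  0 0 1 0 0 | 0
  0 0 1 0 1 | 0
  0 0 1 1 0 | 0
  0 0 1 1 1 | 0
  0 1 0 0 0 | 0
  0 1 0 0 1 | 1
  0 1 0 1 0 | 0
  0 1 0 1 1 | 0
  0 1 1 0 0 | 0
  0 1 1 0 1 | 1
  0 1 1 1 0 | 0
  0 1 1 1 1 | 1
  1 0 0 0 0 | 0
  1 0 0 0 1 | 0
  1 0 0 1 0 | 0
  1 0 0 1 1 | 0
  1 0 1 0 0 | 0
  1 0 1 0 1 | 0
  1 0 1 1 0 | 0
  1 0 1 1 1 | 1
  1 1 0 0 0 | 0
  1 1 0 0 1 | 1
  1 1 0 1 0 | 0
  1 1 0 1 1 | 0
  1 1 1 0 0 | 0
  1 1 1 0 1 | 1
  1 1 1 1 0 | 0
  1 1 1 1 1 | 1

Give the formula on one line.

  (d & a) = 00000000000000000011001100110011
  ((d & a) | b) = 00000000111111110011001111111111
  (((d & a) | b) & c) = 00000000000011110000001100001111
  ~d = 11001100110011001100110011001100
  (~d & b) = 00000000110011000000000011001100
  ((((d & a) | b) & c) | (~d & b)) = 00000000110011110000001111001111
  (((((d & a) | b) & c) | (~d & b)) & e) = 00000000010001010000000101000101

(((((d & a) | b) & c) | (~d & b)) & e)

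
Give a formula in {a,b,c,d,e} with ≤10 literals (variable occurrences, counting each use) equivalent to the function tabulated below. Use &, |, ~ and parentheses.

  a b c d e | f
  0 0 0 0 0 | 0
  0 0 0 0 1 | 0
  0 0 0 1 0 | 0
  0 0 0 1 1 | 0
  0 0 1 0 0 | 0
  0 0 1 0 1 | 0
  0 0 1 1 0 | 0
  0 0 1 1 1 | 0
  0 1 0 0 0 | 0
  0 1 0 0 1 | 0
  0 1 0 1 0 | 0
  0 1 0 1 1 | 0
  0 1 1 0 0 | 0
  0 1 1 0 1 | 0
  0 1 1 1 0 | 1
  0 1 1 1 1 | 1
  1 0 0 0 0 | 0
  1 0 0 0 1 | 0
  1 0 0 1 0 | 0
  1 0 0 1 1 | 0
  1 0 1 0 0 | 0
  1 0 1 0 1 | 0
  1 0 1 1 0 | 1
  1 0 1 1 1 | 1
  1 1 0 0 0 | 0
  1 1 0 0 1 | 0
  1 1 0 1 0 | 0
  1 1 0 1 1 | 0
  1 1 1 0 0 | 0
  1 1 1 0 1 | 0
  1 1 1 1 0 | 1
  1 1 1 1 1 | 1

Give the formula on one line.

((((~c & (e | ~a)) | b) | (b | a)) & (d & c))

  ~c = 11110000111100001111000011110000
  ~a = 11111111111111110000000000000000
  (e | ~a) = 11111111111111110101010101010101
  (~c & (e | ~a)) = 11110000111100000101000001010000
  ((~c & (e | ~a)) | b) = 11110000111111110101000011111111
  (b | a) = 00000000111111111111111111111111
  (((~c & (e | ~a)) | b) | (b | a)) = 11110000111111111111111111111111
  (d & c) = 00000011000000110000001100000011
  ((((~c & (e | ~a)) | b) | (b | a)) & (d & c)) = 00000000000000110000001100000011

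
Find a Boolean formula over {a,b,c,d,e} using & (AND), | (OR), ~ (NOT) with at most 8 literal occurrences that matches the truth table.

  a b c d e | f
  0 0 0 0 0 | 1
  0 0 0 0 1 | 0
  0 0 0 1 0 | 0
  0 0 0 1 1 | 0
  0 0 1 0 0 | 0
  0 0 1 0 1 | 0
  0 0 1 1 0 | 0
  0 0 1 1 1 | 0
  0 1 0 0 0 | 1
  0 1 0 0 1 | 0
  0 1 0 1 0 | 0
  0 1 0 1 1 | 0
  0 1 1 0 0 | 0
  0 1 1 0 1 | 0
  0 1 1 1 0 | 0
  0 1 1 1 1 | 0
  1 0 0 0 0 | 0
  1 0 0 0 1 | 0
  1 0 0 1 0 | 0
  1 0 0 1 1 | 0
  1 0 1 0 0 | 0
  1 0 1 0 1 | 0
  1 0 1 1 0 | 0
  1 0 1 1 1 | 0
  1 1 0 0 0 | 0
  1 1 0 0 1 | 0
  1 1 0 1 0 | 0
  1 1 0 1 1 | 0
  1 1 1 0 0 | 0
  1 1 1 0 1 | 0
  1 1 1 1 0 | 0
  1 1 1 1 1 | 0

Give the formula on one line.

  ~b = 11111111000000001111111100000000
  ~e = 10101010101010101010101010101010
  (~b | ~e) = 11111111101010101111111110101010
  ~a = 11111111111111110000000000000000
  ((~b | ~e) & ~a) = 11111111101010100000000000000000
  ~c = 11110000111100001111000011110000
  (~c & ~e) = 10100000101000001010000010100000
  (((~b | ~e) & ~a) & (~c & ~e)) = 10100000101000000000000000000000
  ~d = 11001100110011001100110011001100
  ((((~b | ~e) & ~a) & (~c & ~e)) & ~d) = 10000000100000000000000000000000

((((~b | ~e) & ~a) & (~c & ~e)) & ~d)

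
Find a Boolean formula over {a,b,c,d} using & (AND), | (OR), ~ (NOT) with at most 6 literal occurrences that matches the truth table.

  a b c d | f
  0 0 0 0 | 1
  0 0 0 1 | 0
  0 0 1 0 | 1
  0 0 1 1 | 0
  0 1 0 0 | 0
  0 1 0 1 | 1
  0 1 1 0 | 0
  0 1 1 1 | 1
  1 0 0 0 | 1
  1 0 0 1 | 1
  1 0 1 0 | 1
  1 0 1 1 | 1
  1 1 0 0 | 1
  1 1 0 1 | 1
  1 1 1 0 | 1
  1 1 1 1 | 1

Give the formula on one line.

  ~b = 1111000011110000
  ~d = 1010101010101010
  (~b & ~d) = 1010000010100000
  (a | b) = 0000111111111111
  (d | a) = 0101010111111111
  ((a | b) & (d | a)) = 0000010111111111
  ((~b & ~d) | ((a | b) & (d | a))) = 1010010111111111

((~b & ~d) | ((a | b) & (d | a)))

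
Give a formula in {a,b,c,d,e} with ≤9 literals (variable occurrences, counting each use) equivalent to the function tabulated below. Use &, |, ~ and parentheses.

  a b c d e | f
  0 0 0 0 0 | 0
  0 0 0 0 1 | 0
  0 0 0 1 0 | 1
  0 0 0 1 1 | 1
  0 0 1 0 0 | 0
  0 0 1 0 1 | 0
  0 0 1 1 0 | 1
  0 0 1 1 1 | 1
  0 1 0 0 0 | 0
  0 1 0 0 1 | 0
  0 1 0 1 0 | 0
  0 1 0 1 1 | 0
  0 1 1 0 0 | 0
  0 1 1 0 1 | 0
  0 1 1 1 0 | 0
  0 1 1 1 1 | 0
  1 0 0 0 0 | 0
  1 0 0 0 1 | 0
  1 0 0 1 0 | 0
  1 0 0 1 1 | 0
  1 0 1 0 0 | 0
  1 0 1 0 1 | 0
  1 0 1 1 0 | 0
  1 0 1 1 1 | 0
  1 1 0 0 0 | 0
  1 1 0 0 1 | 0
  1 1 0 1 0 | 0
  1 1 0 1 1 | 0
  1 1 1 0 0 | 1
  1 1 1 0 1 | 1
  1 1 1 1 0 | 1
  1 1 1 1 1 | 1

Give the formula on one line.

((b | ~a) & ((a | ~b) & ((~b | c) & (b | d))))

  ~a = 11111111111111110000000000000000
  (b | ~a) = 11111111111111110000000011111111
  ~b = 11111111000000001111111100000000
  (a | ~b) = 11111111000000001111111111111111
  (~b | c) = 11111111000011111111111100001111
  (b | d) = 00110011111111110011001111111111
  ((~b | c) & (b | d)) = 00110011000011110011001100001111
  ((a | ~b) & ((~b | c) & (b | d))) = 00110011000000000011001100001111
  ((b | ~a) & ((a | ~b) & ((~b | c) & (b | d)))) = 00110011000000000000000000001111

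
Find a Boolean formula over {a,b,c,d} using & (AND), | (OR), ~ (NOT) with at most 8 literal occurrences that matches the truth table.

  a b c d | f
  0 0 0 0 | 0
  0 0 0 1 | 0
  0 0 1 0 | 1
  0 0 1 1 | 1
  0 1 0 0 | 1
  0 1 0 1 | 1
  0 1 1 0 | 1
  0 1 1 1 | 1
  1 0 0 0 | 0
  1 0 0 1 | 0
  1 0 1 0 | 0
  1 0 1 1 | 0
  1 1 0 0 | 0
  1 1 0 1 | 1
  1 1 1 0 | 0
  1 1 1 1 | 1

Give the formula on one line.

((((a & d) | ~b) | (d | ~a)) & (b | (c & ~a)))

  (a & d) = 0000000001010101
  ~b = 1111000011110000
  ((a & d) | ~b) = 1111000011110101
  ~a = 1111111100000000
  (d | ~a) = 1111111101010101
  (((a & d) | ~b) | (d | ~a)) = 1111111111110101
  (c & ~a) = 0011001100000000
  (b | (c & ~a)) = 0011111100001111
  ((((a & d) | ~b) | (d | ~a)) & (b | (c & ~a))) = 0011111100000101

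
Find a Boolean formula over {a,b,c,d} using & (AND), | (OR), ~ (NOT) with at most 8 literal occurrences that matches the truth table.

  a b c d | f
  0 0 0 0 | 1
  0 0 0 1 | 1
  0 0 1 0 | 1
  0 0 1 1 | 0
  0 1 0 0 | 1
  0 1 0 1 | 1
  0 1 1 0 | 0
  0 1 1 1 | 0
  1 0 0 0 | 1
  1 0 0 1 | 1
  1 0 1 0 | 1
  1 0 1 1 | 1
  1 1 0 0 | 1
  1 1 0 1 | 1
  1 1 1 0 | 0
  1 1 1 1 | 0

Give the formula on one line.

(((b & ~c) | (~d & ~b)) | ((a | ~c) & ~b))

  ~c = 1100110011001100
  (b & ~c) = 0000110000001100
  ~d = 1010101010101010
  ~b = 1111000011110000
  (~d & ~b) = 1010000010100000
  ((b & ~c) | (~d & ~b)) = 1010110010101100
  (a | ~c) = 1100110011111111
  ((a | ~c) & ~b) = 1100000011110000
  (((b & ~c) | (~d & ~b)) | ((a | ~c) & ~b)) = 1110110011111100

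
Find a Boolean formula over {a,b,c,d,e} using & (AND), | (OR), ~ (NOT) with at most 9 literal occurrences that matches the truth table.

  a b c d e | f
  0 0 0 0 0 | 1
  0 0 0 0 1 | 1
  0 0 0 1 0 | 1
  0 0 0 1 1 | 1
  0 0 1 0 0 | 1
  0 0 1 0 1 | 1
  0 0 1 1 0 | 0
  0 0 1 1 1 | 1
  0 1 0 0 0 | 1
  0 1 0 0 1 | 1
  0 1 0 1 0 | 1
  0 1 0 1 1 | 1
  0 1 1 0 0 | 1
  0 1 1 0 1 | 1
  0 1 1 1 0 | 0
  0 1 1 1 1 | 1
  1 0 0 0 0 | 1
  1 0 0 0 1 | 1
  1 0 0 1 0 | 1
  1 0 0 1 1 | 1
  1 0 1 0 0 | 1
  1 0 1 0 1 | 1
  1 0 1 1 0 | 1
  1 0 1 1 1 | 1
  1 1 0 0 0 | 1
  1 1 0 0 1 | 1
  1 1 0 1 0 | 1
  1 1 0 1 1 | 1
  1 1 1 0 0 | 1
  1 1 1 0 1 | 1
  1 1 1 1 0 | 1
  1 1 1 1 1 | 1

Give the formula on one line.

  (a | e) = 01010101010101011111111111111111
  ~d = 11001100110011001100110011001100
  ((a | e) | ~d) = 11011101110111011111111111111111
  ~c = 11110000111100001111000011110000
  (b & e) = 00000000010101010000000001010101
  (c & (b & e)) = 00000000000001010000000000000101
  (~c | (c & (b & e))) = 11110000111101011111000011110101
  (((a | e) | ~d) | (~c | (c & (b & e)))) = 11111101111111011111111111111111

(((a | e) | ~d) | (~c | (c & (b & e))))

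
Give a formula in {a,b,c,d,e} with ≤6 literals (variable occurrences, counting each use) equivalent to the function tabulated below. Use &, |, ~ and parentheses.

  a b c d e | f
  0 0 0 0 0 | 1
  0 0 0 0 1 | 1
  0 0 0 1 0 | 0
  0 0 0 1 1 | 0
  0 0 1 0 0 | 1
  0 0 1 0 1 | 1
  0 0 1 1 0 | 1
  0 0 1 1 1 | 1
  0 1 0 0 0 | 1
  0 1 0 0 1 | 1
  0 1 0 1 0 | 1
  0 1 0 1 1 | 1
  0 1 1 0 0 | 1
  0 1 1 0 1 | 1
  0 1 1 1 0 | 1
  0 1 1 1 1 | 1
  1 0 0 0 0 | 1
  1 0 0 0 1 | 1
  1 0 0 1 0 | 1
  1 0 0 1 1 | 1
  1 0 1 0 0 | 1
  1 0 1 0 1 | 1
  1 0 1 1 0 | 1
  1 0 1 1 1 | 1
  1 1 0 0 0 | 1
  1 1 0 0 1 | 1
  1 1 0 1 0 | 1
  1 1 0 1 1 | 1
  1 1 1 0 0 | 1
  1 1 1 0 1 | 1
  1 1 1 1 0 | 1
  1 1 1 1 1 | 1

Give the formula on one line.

  ~a = 11111111111111110000000000000000
  (c & ~a) = 00001111000011110000000000000000
  ((c & ~a) | b) = 00001111111111110000000011111111
  ~d = 11001100110011001100110011001100
  (~d | a) = 11001100110011001111111111111111
  (((c & ~a) | b) | (~d | a)) = 11001111111111111111111111111111

(((c & ~a) | b) | (~d | a))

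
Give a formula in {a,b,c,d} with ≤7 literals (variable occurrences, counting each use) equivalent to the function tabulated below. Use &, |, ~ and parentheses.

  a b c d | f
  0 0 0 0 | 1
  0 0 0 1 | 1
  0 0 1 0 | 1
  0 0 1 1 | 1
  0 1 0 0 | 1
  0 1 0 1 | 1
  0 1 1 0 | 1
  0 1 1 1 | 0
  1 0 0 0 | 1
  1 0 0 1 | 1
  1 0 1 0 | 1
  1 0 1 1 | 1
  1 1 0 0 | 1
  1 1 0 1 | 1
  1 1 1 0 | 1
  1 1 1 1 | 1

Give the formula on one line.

  ~b = 1111000011110000
  (~b | a) = 1111000011111111
  ~d = 1010101010101010
  ~c = 1100110011001100
  (~d | ~c) = 1110111011101110
  ((~b | a) | (~d | ~c)) = 1111111011111111

((~b | a) | (~d | ~c))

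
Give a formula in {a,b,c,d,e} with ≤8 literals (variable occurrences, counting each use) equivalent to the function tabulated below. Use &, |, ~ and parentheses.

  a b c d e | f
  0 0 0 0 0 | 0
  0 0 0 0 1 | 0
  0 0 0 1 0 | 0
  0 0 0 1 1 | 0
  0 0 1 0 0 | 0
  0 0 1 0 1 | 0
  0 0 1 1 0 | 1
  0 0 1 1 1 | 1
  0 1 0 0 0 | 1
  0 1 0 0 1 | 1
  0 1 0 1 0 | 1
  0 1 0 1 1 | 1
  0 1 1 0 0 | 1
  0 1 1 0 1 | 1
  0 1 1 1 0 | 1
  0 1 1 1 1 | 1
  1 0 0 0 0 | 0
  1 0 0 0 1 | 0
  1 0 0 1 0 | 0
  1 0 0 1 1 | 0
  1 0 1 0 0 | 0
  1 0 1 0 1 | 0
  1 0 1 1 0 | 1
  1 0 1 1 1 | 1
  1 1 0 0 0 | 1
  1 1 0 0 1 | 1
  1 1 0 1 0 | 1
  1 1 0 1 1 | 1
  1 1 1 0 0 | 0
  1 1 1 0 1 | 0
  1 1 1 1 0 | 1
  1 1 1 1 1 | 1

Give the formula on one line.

((b & (~a | ~c)) | ((c | b) & d))

  ~a = 11111111111111110000000000000000
  ~c = 11110000111100001111000011110000
  (~a | ~c) = 11111111111111111111000011110000
  (b & (~a | ~c)) = 00000000111111110000000011110000
  (c | b) = 00001111111111110000111111111111
  ((c | b) & d) = 00000011001100110000001100110011
  ((b & (~a | ~c)) | ((c | b) & d)) = 00000011111111110000001111110011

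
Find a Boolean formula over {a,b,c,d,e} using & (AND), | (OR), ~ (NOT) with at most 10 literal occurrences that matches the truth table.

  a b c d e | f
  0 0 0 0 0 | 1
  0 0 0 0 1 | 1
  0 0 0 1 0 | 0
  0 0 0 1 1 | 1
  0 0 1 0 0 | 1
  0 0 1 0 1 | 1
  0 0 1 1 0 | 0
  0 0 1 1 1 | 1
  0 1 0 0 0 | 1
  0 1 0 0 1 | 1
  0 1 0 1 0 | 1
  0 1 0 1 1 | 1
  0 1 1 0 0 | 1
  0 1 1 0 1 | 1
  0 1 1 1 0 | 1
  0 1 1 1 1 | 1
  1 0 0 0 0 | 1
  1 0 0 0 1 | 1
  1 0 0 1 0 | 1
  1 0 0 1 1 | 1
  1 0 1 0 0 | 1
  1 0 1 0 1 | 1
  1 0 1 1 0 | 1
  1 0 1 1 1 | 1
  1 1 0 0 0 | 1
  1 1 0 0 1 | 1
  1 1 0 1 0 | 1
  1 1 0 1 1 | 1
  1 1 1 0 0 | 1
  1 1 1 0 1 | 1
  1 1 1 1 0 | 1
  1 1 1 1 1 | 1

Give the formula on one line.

(((~b | ~d) & ((e | b) | (a | b))) | (~d | b))

  ~b = 11111111000000001111111100000000
  ~d = 11001100110011001100110011001100
  (~b | ~d) = 11111111110011001111111111001100
  (e | b) = 01010101111111110101010111111111
  (a | b) = 00000000111111111111111111111111
  ((e | b) | (a | b)) = 01010101111111111111111111111111
  ((~b | ~d) & ((e | b) | (a | b))) = 01010101110011001111111111001100
  (~d | b) = 11001100111111111100110011111111
  (((~b | ~d) & ((e | b) | (a | b))) | (~d | b)) = 11011101111111111111111111111111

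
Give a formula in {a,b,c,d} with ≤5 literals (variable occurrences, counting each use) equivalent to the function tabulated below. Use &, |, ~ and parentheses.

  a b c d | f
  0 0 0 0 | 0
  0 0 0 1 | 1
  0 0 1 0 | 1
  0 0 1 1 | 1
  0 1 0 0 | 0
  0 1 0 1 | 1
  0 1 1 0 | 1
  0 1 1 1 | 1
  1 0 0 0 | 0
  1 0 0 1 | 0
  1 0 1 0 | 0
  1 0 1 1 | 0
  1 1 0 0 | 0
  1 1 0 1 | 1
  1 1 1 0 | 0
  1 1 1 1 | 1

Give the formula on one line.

((~a | (d & b)) & (c | d))

  ~a = 1111111100000000
  (d & b) = 0000010100000101
  (~a | (d & b)) = 1111111100000101
  (c | d) = 0111011101110111
  ((~a | (d & b)) & (c | d)) = 0111011100000101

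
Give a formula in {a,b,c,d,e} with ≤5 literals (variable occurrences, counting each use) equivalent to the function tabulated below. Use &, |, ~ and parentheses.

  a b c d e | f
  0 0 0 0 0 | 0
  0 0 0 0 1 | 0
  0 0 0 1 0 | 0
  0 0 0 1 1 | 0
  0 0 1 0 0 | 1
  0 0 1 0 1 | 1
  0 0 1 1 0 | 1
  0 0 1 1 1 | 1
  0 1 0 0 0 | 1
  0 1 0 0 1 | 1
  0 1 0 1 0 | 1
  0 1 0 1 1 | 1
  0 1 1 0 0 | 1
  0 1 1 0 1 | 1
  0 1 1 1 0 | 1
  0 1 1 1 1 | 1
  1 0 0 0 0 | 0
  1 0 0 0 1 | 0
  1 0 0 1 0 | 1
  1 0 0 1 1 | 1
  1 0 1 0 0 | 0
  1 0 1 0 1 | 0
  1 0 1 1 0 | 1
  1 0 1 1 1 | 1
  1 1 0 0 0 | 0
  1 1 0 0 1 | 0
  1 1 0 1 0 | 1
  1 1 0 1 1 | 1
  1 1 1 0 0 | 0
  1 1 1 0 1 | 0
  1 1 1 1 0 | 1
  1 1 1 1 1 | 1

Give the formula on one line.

(((c | a) | b) & (~a | d))

  (c | a) = 00001111000011111111111111111111
  ((c | a) | b) = 00001111111111111111111111111111
  ~a = 11111111111111110000000000000000
  (~a | d) = 11111111111111110011001100110011
  (((c | a) | b) & (~a | d)) = 00001111111111110011001100110011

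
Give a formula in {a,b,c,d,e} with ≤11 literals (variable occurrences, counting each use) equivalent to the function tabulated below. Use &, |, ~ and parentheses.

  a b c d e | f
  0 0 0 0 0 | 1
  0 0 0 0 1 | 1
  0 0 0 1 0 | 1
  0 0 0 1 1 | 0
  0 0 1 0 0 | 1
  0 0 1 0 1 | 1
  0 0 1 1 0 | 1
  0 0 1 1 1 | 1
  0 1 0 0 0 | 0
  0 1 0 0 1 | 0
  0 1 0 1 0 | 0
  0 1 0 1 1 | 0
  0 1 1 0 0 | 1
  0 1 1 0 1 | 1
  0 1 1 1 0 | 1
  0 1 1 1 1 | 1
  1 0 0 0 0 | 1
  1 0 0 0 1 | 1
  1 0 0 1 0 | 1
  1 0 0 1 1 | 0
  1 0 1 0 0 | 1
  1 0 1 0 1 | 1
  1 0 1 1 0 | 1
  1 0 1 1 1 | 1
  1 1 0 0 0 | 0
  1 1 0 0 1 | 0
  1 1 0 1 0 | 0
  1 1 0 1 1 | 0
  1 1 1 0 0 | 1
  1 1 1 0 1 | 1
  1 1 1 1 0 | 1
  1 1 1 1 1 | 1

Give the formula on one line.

((((~e | (c & a)) | (~d | (b & d))) & (~b | c)) | c)

  ~e = 10101010101010101010101010101010
  (c & a) = 00000000000000000000111100001111
  (~e | (c & a)) = 10101010101010101010111110101111
  ~d = 11001100110011001100110011001100
  (b & d) = 00000000001100110000000000110011
  (~d | (b & d)) = 11001100111111111100110011111111
  ((~e | (c & a)) | (~d | (b & d))) = 11101110111111111110111111111111
  ~b = 11111111000000001111111100000000
  (~b | c) = 11111111000011111111111100001111
  (((~e | (c & a)) | (~d | (b & d))) & (~b | c)) = 11101110000011111110111100001111
  ((((~e | (c & a)) | (~d | (b & d))) & (~b | c)) | c) = 11101111000011111110111100001111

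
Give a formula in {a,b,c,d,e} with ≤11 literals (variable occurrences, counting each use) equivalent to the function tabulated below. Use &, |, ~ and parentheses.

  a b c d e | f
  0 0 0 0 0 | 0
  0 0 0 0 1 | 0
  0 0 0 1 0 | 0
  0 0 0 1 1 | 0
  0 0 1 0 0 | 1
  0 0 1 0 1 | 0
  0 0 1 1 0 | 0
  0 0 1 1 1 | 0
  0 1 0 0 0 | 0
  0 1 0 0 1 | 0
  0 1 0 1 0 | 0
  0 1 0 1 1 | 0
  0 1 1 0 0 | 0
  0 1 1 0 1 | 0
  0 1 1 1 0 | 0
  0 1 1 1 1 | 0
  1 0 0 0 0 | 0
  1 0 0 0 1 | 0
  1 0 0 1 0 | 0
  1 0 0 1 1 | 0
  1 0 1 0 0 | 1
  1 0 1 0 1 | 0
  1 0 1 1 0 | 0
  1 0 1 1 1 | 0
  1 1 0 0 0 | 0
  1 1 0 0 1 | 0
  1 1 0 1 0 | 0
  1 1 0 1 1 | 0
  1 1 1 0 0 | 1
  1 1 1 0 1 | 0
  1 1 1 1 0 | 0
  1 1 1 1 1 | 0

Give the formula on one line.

  ~d = 11001100110011001100110011001100
  (~d & c) = 00001100000011000000110000001100
  ~b = 11111111000000001111111100000000
  (a | ~b) = 11111111000000001111111111111111
  (c & (a | ~b)) = 00001111000000000000111100001111
  ((~d & c) & (c & (a | ~b))) = 00001100000000000000110000001100
  ~e = 10101010101010101010101010101010
  (c & ~e) = 00001010000010100000101000001010
  ((c & ~e) | d) = 00111011001110110011101100111011
  (((~d & c) & (c & (a | ~b))) & ((c & ~e) | d)) = 00001000000000000000100000001000

(((~d & c) & (c & (a | ~b))) & ((c & ~e) | d))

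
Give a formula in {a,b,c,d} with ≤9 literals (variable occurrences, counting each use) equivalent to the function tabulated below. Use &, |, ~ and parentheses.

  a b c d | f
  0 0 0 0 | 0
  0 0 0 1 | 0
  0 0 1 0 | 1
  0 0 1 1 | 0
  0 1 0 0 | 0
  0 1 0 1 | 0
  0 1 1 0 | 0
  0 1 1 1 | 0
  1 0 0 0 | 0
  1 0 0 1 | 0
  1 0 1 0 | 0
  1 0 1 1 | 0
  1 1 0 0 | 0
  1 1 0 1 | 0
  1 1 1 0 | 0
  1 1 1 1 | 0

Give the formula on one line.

  ~a = 1111111100000000
  ~d = 1010101010101010
  (~d | ~a) = 1111111110101010
  ((~d | ~a) & d) = 0101010100000000
  (c | ((~d | ~a) & d)) = 0111011100110011
  (~a & (c | ((~d | ~a) & d))) = 0111011100000000
  ~b = 1111000011110000
  (c & ~b) = 0011000000110000
  (d | (c & ~b)) = 0111010101110101
  ((d | (c & ~b)) & ~d) = 0010000000100000
  ((~a & (c | ((~d | ~a) & d))) & ((d | (c & ~b)) & ~d)) = 0010000000000000

((~a & (c | ((~d | ~a) & d))) & ((d | (c & ~b)) & ~d))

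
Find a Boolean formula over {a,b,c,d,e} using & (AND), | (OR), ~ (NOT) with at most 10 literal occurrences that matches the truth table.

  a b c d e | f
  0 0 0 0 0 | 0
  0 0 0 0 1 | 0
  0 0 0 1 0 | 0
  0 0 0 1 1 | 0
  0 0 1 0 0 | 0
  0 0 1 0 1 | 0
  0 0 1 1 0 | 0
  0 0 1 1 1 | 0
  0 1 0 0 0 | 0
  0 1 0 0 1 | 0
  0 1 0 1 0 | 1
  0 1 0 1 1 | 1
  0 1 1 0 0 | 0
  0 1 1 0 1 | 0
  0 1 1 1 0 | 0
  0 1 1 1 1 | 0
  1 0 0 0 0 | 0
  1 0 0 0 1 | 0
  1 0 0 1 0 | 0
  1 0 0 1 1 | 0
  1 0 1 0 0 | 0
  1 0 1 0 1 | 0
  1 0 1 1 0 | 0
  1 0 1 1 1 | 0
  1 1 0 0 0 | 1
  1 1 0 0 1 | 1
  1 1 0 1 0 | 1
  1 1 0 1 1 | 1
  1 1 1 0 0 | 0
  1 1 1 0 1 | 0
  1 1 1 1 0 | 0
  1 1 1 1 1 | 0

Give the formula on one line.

(((d | (~c & (b & a))) & ((b | c) | ~d)) & (b & ~c))

  ~c = 11110000111100001111000011110000
  (b & a) = 00000000000000000000000011111111
  (~c & (b & a)) = 00000000000000000000000011110000
  (d | (~c & (b & a))) = 00110011001100110011001111110011
  (b | c) = 00001111111111110000111111111111
  ~d = 11001100110011001100110011001100
  ((b | c) | ~d) = 11001111111111111100111111111111
  ((d | (~c & (b & a))) & ((b | c) | ~d)) = 00000011001100110000001111110011
  (b & ~c) = 00000000111100000000000011110000
  (((d | (~c & (b & a))) & ((b | c) | ~d)) & (b & ~c)) = 00000000001100000000000011110000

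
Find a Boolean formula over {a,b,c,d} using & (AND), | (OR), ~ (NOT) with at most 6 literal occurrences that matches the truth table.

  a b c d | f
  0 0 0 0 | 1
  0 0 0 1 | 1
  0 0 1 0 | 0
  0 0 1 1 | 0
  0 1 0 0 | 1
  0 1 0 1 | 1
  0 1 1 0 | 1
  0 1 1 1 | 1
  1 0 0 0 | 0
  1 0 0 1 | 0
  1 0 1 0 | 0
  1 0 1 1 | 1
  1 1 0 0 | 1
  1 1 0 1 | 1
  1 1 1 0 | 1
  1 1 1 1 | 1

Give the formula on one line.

  (a & d) = 0000000001010101
  (c & (a & d)) = 0000000000010001
  ((c & (a & d)) | b) = 0000111100011111
  ~a = 1111111100000000
  ~c = 1100110011001100
  (~a & ~c) = 1100110000000000
  (((c & (a & d)) | b) | (~a & ~c)) = 1100111100011111

(((c & (a & d)) | b) | (~a & ~c))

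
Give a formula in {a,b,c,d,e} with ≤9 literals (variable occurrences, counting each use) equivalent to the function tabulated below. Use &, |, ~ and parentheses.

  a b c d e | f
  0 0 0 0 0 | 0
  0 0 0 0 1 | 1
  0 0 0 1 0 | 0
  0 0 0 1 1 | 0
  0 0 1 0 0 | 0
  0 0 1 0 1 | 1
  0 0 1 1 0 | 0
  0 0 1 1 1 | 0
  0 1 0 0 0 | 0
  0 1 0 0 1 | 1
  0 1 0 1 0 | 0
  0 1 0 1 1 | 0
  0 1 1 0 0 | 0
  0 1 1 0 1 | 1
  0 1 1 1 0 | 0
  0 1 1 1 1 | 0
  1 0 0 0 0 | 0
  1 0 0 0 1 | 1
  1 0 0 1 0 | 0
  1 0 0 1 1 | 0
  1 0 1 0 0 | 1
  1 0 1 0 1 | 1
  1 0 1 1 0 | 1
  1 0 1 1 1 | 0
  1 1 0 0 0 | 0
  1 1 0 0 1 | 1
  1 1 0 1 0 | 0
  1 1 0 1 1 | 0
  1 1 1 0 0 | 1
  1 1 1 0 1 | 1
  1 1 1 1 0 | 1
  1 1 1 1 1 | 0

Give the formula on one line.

(((~e & c) | ~d) & ((e | ((~e | d) & c)) & (a | e)))

  ~e = 10101010101010101010101010101010
  (~e & c) = 00001010000010100000101000001010
  ~d = 11001100110011001100110011001100
  ((~e & c) | ~d) = 11001110110011101100111011001110
  (~e | d) = 10111011101110111011101110111011
  ((~e | d) & c) = 00001011000010110000101100001011
  (e | ((~e | d) & c)) = 01011111010111110101111101011111
  (a | e) = 01010101010101011111111111111111
  ((e | ((~e | d) & c)) & (a | e)) = 01010101010101010101111101011111
  (((~e & c) | ~d) & ((e | ((~e | d) & c)) & (a | e))) = 01000100010001000100111001001110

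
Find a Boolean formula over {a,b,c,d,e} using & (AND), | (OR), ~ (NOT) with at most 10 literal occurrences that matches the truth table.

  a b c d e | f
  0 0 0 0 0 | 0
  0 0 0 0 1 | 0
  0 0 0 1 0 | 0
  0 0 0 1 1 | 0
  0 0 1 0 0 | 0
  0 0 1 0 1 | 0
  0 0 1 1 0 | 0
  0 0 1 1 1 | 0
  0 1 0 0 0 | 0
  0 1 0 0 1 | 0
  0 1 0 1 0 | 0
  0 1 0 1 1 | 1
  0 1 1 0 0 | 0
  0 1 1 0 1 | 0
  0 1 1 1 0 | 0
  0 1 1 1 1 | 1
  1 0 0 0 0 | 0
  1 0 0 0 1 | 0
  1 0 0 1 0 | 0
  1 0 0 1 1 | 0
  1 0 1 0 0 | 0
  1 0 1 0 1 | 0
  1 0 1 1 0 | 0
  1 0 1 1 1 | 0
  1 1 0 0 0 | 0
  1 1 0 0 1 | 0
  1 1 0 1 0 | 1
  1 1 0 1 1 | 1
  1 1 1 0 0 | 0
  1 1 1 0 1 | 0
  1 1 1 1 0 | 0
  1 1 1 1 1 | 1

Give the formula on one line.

(((e | a) & (e | ~c)) & (((e | (a & d)) & d) & b))

  (e | a) = 01010101010101011111111111111111
  ~c = 11110000111100001111000011110000
  (e | ~c) = 11110101111101011111010111110101
  ((e | a) & (e | ~c)) = 01010101010101011111010111110101
  (a & d) = 00000000000000000011001100110011
  (e | (a & d)) = 01010101010101010111011101110111
  ((e | (a & d)) & d) = 00010001000100010011001100110011
  (((e | (a & d)) & d) & b) = 00000000000100010000000000110011
  (((e | a) & (e | ~c)) & (((e | (a & d)) & d) & b)) = 00000000000100010000000000110001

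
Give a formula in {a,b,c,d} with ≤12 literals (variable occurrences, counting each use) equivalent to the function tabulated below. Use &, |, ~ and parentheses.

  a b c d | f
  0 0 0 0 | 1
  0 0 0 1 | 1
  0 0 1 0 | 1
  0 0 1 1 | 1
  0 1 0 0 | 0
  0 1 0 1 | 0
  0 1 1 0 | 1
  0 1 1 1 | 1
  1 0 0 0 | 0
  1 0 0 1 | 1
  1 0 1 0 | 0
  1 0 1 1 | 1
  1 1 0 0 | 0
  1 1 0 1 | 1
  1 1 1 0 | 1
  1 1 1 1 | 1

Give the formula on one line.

  (d & a) = 0000000001010101
  ~c = 1100110011001100
  (d | ~c) = 1101110111011101
  ((d | ~c) | b) = 1101111111011111
  (c & ((d | ~c) | b)) = 0001001100010011
  ((d & a) | (c & ((d | ~c) | b))) = 0001001101010111
  ~b = 1111000011110000
  (a | ~b) = 1111000011111111
  ~a = 1111111100000000
  ((a | ~b) & ~a) = 1111000000000000
  (((d & a) | (c & ((d | ~c) | b))) | ((a | ~b) & ~a)) = 1111001101010111

(((d & a) | (c & ((d | ~c) | b))) | ((a | ~b) & ~a))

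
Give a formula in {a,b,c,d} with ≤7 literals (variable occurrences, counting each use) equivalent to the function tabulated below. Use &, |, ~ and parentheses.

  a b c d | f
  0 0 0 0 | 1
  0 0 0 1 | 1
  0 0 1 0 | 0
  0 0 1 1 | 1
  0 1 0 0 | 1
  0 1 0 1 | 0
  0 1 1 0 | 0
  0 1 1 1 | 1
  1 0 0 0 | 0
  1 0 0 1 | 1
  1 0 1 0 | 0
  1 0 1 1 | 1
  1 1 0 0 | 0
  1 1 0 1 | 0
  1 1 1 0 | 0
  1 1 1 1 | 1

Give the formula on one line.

(((~d | (c & b)) | ~b) & ((~c & ~a) | d))

  ~d = 1010101010101010
  (c & b) = 0000001100000011
  (~d | (c & b)) = 1010101110101011
  ~b = 1111000011110000
  ((~d | (c & b)) | ~b) = 1111101111111011
  ~c = 1100110011001100
  ~a = 1111111100000000
  (~c & ~a) = 1100110000000000
  ((~c & ~a) | d) = 1101110101010101
  (((~d | (c & b)) | ~b) & ((~c & ~a) | d)) = 1101100101010001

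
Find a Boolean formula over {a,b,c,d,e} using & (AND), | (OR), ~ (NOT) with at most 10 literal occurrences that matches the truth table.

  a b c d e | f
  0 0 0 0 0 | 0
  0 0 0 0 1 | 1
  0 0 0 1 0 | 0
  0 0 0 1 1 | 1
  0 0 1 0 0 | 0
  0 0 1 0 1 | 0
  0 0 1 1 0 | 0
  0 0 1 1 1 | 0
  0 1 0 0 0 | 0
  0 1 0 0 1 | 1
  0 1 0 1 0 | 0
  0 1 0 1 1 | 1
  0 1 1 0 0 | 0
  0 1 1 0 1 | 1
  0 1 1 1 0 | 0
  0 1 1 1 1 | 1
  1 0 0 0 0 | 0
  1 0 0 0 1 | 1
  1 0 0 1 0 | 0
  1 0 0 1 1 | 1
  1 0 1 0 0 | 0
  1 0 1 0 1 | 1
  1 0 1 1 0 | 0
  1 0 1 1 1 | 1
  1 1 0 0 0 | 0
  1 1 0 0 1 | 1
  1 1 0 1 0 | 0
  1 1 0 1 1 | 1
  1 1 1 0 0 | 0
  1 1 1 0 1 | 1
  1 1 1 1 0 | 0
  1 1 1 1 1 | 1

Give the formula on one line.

  ~c = 11110000111100001111000011110000
  (b | ~c) = 11110000111111111111000011111111
  (b & d) = 00000000001100110000000000110011
  ~b = 11111111000000001111111100000000
  ((b & d) | ~b) = 11111111001100111111111100110011
  (a & ((b & d) | ~b)) = 00000000000000001111111100110011
  ((b | ~c) | (a & ((b & d) | ~b))) = 11110000111111111111111111111111
  (e & ((b | ~c) | (a & ((b & d) | ~b)))) = 01010000010101010101010101010101

(e & ((b | ~c) | (a & ((b & d) | ~b))))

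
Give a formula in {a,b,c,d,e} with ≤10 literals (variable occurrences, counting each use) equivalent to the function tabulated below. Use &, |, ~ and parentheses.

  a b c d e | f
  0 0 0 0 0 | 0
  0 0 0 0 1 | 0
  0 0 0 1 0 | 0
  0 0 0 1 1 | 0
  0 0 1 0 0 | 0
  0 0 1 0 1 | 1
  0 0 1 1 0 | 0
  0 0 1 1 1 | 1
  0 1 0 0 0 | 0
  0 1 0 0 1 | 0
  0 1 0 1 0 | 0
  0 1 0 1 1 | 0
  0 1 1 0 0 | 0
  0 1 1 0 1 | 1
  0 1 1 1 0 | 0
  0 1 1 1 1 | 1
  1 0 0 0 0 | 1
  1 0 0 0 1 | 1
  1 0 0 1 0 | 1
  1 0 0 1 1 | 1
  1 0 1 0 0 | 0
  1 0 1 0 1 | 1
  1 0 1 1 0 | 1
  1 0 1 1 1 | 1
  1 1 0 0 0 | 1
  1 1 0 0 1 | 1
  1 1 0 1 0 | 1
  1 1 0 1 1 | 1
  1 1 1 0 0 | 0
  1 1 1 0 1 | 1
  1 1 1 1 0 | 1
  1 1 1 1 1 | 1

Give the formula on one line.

(((((~c | ~a) & a) | d) & a) | (c & (e | (~c & d))))

  ~c = 11110000111100001111000011110000
  ~a = 11111111111111110000000000000000
  (~c | ~a) = 11111111111111111111000011110000
  ((~c | ~a) & a) = 00000000000000001111000011110000
  (((~c | ~a) & a) | d) = 00110011001100111111001111110011
  ((((~c | ~a) & a) | d) & a) = 00000000000000001111001111110011
  (~c & d) = 00110000001100000011000000110000
  (e | (~c & d)) = 01110101011101010111010101110101
  (c & (e | (~c & d))) = 00000101000001010000010100000101
  (((((~c | ~a) & a) | d) & a) | (c & (e | (~c & d)))) = 00000101000001011111011111110111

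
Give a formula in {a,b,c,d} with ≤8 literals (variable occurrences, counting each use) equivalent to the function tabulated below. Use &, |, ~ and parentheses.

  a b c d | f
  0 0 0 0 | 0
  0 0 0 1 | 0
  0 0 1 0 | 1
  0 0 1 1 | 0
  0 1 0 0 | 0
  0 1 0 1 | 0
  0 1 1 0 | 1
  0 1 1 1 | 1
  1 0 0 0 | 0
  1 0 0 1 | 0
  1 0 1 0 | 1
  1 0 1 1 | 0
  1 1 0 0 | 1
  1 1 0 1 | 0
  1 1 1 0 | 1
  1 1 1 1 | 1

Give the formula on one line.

((b | (~d & c)) & (c | (~c & (a & ~d))))

  ~d = 1010101010101010
  (~d & c) = 0010001000100010
  (b | (~d & c)) = 0010111100101111
  ~c = 1100110011001100
  (a & ~d) = 0000000010101010
  (~c & (a & ~d)) = 0000000010001000
  (c | (~c & (a & ~d))) = 0011001110111011
  ((b | (~d & c)) & (c | (~c & (a & ~d)))) = 0010001100101011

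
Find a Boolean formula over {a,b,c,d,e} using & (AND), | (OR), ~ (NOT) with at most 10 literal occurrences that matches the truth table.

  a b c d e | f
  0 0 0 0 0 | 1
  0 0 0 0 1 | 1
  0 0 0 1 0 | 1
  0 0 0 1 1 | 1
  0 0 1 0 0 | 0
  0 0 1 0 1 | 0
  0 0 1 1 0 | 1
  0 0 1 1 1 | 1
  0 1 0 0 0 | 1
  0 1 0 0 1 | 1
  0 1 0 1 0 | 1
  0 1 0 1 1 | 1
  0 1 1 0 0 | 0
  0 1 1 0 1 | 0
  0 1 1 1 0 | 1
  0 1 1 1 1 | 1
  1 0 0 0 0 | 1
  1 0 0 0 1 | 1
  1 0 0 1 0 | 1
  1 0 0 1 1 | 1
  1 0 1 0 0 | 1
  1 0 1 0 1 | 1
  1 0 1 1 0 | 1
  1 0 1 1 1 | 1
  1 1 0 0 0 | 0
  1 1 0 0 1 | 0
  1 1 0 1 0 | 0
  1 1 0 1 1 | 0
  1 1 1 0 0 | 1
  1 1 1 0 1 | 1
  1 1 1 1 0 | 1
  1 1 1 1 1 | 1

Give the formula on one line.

(((~c | d) | a) & ((c & (d | b)) | (~a | ~b)))

  ~c = 11110000111100001111000011110000
  (~c | d) = 11110011111100111111001111110011
  ((~c | d) | a) = 11110011111100111111111111111111
  (d | b) = 00110011111111110011001111111111
  (c & (d | b)) = 00000011000011110000001100001111
  ~a = 11111111111111110000000000000000
  ~b = 11111111000000001111111100000000
  (~a | ~b) = 11111111111111111111111100000000
  ((c & (d | b)) | (~a | ~b)) = 11111111111111111111111100001111
  (((~c | d) | a) & ((c & (d | b)) | (~a | ~b))) = 11110011111100111111111100001111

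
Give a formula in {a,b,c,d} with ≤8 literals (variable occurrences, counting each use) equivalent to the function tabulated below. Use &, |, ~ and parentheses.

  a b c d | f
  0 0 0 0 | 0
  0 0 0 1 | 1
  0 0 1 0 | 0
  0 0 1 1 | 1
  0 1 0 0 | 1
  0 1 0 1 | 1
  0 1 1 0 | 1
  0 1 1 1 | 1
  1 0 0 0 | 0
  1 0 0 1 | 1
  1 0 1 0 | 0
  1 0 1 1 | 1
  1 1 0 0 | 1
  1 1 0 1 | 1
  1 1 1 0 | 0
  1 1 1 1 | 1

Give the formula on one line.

  (a & d) = 0000000001010101
  ~c = 1100110011001100
  ~a = 1111111100000000
  (b & ~a) = 0000111100000000
  (~c | (b & ~a)) = 1100111111001100
  ((a & d) | (~c | (b & ~a))) = 1100111111011101
  (b | c) = 0011111100111111
  (((a & d) | (~c | (b & ~a))) & (b | c)) = 0000111100011101
  (d | (((a & d) | (~c | (b & ~a))) & (b | c))) = 0101111101011101

(d | (((a & d) | (~c | (b & ~a))) & (b | c)))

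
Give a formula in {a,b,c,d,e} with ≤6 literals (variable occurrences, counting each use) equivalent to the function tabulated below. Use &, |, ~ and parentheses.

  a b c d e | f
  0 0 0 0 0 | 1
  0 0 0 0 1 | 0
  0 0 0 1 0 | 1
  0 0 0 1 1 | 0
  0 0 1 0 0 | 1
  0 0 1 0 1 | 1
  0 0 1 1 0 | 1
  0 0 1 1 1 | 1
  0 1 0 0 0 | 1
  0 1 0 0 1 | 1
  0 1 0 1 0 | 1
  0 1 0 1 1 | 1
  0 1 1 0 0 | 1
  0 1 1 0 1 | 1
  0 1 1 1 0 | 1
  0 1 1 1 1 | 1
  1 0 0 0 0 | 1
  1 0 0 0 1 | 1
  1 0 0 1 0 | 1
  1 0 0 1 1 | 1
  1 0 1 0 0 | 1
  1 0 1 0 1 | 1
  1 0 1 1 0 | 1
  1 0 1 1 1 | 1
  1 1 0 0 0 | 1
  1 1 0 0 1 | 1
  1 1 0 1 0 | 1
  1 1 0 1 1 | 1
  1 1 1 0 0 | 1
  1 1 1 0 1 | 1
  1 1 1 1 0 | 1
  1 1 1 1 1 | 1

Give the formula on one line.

(((b | c) | ~e) | a)

  (b | c) = 00001111111111110000111111111111
  ~e = 10101010101010101010101010101010
  ((b | c) | ~e) = 10101111111111111010111111111111
  (((b | c) | ~e) | a) = 10101111111111111111111111111111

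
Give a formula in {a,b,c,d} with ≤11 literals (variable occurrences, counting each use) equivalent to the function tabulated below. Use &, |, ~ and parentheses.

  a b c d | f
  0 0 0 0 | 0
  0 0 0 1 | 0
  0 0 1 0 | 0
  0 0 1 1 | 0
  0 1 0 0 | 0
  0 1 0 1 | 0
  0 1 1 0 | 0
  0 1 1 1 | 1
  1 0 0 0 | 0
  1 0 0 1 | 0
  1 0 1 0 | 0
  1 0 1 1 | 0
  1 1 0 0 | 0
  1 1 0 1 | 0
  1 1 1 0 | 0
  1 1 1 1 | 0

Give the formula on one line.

(((b & d) & ((d | ((c & a) | b)) & (~d | c))) & ~a)

  (b & d) = 0000010100000101
  (c & a) = 0000000000110011
  ((c & a) | b) = 0000111100111111
  (d | ((c & a) | b)) = 0101111101111111
  ~d = 1010101010101010
  (~d | c) = 1011101110111011
  ((d | ((c & a) | b)) & (~d | c)) = 0001101100111011
  ((b & d) & ((d | ((c & a) | b)) & (~d | c))) = 0000000100000001
  ~a = 1111111100000000
  (((b & d) & ((d | ((c & a) | b)) & (~d | c))) & ~a) = 0000000100000000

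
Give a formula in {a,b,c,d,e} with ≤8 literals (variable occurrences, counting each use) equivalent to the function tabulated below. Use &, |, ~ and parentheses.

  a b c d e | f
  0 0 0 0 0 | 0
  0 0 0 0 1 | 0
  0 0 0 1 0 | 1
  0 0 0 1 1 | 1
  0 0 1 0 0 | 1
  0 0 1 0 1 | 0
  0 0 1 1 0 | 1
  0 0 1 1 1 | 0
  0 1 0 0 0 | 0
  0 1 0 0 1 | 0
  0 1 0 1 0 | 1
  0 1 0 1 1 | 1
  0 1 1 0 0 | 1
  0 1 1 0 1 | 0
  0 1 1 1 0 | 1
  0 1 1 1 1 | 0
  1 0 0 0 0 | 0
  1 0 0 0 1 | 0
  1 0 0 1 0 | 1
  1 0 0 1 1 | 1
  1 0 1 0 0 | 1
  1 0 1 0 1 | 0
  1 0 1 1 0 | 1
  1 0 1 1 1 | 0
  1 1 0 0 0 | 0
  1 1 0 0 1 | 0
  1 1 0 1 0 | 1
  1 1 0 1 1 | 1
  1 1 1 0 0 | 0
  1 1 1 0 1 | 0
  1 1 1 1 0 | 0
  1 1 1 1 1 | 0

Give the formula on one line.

((d | c) & ((~e | ~c) & (~b | (~a | (a & ~c)))))

  (d | c) = 00111111001111110011111100111111
  ~e = 10101010101010101010101010101010
  ~c = 11110000111100001111000011110000
  (~e | ~c) = 11111010111110101111101011111010
  ~b = 11111111000000001111111100000000
  ~a = 11111111111111110000000000000000
  (a & ~c) = 00000000000000001111000011110000
  (~a | (a & ~c)) = 11111111111111111111000011110000
  (~b | (~a | (a & ~c))) = 11111111111111111111111111110000
  ((~e | ~c) & (~b | (~a | (a & ~c)))) = 11111010111110101111101011110000
  ((d | c) & ((~e | ~c) & (~b | (~a | (a & ~c))))) = 00111010001110100011101000110000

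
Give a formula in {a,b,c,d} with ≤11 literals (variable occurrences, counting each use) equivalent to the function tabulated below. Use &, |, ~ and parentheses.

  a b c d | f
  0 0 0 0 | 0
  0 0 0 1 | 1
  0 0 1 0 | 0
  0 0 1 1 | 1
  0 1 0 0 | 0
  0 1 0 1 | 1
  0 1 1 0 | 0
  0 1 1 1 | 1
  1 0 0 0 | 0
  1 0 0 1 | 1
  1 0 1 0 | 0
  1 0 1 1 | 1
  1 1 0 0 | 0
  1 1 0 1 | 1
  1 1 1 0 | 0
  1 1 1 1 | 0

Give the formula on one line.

((d & ((~c | (~d & ~a)) & b)) | ((~a | ~b) & d))

  ~c = 1100110011001100
  ~d = 1010101010101010
  ~a = 1111111100000000
  (~d & ~a) = 1010101000000000
  (~c | (~d & ~a)) = 1110111011001100
  ((~c | (~d & ~a)) & b) = 0000111000001100
  (d & ((~c | (~d & ~a)) & b)) = 0000010000000100
  ~b = 1111000011110000
  (~a | ~b) = 1111111111110000
  ((~a | ~b) & d) = 0101010101010000
  ((d & ((~c | (~d & ~a)) & b)) | ((~a | ~b) & d)) = 0101010101010100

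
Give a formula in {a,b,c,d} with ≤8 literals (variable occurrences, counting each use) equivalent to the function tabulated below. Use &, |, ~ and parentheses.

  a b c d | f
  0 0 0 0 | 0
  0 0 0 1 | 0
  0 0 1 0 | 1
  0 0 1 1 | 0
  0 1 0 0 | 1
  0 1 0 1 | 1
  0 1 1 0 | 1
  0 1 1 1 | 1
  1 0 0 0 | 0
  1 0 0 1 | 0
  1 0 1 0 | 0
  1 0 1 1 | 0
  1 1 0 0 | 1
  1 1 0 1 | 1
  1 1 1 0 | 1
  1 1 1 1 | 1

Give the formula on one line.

  (b & d) = 0000010100000101
  ~c = 1100110011001100
  ((b & d) | ~c) = 1100110111001101
  (((b & d) | ~c) & c) = 0000000100000001
  ~a = 1111111100000000
  ~d = 1010101010101010
  (~d & c) = 0010001000100010
  (~a & (~d & c)) = 0010001000000000
  ((((b & d) | ~c) & c) | (~a & (~d & c))) = 0010001100000001
  (((((b & d) | ~c) & c) | (~a & (~d & c))) | b) = 0010111100001111

(((((b & d) | ~c) & c) | (~a & (~d & c))) | b)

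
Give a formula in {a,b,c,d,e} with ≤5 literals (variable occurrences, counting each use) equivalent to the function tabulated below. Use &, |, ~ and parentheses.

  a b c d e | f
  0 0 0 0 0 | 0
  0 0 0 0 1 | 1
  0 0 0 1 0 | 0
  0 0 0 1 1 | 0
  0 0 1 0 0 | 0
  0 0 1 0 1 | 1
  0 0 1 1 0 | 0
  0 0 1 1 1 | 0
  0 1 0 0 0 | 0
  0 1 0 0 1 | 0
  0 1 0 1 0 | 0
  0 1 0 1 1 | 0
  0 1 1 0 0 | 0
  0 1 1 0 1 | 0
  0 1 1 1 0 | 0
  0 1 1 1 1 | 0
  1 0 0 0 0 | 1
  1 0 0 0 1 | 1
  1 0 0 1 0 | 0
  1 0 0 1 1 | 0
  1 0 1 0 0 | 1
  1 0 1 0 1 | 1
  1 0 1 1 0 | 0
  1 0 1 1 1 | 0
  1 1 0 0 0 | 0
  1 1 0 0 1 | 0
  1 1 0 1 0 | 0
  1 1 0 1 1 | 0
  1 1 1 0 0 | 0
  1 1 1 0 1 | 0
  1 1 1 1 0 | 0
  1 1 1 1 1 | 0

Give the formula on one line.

  ~b = 11111111000000001111111100000000
  (e | a) = 01010101010101011111111111111111
  (~b & (e | a)) = 01010101000000001111111100000000
  ~d = 11001100110011001100110011001100
  ((~b & (e | a)) & ~d) = 01000100000000001100110000000000

((~b & (e | a)) & ~d)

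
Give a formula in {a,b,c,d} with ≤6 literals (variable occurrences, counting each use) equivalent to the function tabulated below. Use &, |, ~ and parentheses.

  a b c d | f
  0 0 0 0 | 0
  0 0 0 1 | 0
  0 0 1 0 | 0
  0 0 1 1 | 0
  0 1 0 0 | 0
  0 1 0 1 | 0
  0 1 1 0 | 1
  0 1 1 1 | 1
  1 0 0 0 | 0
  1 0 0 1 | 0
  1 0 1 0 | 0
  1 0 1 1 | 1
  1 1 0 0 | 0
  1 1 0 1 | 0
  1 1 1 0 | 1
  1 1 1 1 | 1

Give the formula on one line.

  (d & a) = 0000000001010101
  (c & (d & a)) = 0000000000010001
  (b & c) = 0000001100000011
  ((c & (d & a)) | (b & c)) = 0000001100010011

((c & (d & a)) | (b & c))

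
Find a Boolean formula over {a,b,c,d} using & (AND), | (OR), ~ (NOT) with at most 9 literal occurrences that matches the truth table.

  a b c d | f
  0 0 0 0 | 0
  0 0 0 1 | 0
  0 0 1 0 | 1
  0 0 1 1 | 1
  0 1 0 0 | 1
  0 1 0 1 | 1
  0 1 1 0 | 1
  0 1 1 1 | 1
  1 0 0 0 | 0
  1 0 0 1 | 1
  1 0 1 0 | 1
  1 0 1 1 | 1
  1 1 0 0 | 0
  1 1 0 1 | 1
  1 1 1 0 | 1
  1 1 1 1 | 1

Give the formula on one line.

  (a | b) = 0000111111111111
  ~b = 1111000011110000
  ~a = 1111111100000000
  (~b | ~a) = 1111111111110000
  (c & (~b | ~a)) = 0011001100110000
  ((a | b) | (c & (~b | ~a))) = 0011111111111111
  (d | ~a) = 1111111101010101
  ((d | ~a) | c) = 1111111101110111
  (((a | b) | (c & (~b | ~a))) & ((d | ~a) | c)) = 0011111101110111

(((a | b) | (c & (~b | ~a))) & ((d | ~a) | c))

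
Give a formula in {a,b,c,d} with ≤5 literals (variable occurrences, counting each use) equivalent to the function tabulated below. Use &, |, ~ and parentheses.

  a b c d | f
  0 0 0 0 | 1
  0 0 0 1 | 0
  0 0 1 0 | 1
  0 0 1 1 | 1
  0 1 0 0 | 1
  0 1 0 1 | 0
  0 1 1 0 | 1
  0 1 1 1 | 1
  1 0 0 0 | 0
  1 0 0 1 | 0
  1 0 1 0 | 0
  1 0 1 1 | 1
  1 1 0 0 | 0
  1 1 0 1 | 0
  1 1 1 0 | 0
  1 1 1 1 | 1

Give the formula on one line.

  ~d = 1010101010101010
  (c | ~d) = 1011101110111011
  ~a = 1111111100000000
  (~a | d) = 1111111101010101
  ((c | ~d) & (~a | d)) = 1011101100010001

((c | ~d) & (~a | d))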